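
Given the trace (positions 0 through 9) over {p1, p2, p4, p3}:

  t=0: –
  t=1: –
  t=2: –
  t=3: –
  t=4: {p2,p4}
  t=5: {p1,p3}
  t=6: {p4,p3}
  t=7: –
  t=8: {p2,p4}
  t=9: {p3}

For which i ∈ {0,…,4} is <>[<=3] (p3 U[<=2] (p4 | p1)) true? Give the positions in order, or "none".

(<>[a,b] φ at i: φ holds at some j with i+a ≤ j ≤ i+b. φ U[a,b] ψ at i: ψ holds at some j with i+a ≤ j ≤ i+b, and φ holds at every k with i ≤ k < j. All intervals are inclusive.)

1, 2, 3, 4

Evaluate at each i in [0,4]:
  i=0: ✗ (none in [0,3])
  i=1: ✓ (witness j=4)
  i=2: ✓ (witness j=4)
  i=3: ✓ (witness j=4)
  i=4: ✓ (witness j=4)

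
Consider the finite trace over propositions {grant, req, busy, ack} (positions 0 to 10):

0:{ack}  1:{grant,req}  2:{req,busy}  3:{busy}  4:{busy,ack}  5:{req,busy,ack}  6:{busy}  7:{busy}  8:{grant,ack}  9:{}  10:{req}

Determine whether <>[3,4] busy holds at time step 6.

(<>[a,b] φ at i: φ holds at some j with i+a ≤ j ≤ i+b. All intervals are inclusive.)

False

Check busy at each j in [9,10]:
  j=9: false
  j=10: false
No position in the window satisfies it → formula fails.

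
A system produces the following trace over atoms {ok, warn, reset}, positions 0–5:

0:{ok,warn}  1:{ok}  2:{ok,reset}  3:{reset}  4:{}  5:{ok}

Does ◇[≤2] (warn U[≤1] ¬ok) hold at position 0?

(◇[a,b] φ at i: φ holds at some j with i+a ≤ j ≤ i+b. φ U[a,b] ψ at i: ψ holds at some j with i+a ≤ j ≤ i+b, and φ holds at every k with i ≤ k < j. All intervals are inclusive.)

No

Check (warn U[≤1] ¬ok) at each j in [0,2]:
  j=0: fails
  j=1: fails
  j=2: fails
No position in the window satisfies it → formula fails.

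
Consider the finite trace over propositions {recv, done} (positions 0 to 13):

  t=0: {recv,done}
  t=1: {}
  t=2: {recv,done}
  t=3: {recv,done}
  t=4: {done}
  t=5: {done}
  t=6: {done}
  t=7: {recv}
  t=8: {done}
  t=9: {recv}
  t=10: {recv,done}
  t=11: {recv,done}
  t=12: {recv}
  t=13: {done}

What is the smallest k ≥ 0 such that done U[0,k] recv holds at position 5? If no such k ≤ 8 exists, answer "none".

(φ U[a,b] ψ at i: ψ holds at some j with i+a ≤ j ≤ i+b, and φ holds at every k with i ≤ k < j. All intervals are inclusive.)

Need earliest j ≥ 5 with recv, and done at every k in [5,j-1].
  j=5: rhs fails.
  j=6: rhs fails.
  j=7: rhs holds; lhs holds on [5,6]. k = 2.

2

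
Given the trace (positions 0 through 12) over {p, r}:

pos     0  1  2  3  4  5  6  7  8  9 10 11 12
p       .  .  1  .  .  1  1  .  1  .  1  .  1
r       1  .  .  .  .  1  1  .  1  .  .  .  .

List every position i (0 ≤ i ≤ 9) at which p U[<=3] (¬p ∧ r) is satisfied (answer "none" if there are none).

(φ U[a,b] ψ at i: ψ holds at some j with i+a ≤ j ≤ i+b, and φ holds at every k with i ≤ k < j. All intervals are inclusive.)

Evaluate at each i in [0,9]:
  i=0: ✓ (rhs at j=0)
  i=1: ✗ (no rhs in [1,4])
  i=2: ✗ (no rhs in [2,5])
  i=3: ✗ (no rhs in [3,6])
  i=4: ✗ (no rhs in [4,7])
  i=5: ✗ (no rhs in [5,8])
  i=6: ✗ (no rhs in [6,9])
  i=7: ✗ (no rhs in [7,10])
  i=8: ✗ (no rhs in [8,11])
  i=9: ✗ (no rhs in [9,12])

0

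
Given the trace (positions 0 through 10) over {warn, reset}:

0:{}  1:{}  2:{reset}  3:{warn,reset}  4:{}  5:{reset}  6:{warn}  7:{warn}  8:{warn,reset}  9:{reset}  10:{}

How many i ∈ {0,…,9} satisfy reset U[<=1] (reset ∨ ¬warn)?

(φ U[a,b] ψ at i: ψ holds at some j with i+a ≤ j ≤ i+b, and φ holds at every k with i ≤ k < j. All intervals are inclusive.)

Evaluate at each i in [0,9]:
  i=0: ✓ (rhs at j=0)
  i=1: ✓ (rhs at j=1)
  i=2: ✓ (rhs at j=2)
  i=3: ✓ (rhs at j=3)
  i=4: ✓ (rhs at j=4)
  i=5: ✓ (rhs at j=5)
  i=6: ✗ (no rhs in [6,7])
  i=7: ✗ (lhs fails at k=7 before rhs at j=8)
  i=8: ✓ (rhs at j=8)
  i=9: ✓ (rhs at j=9)
Positions where it holds: {0, 1, 2, 3, 4, 5, 8, 9} → 8.

8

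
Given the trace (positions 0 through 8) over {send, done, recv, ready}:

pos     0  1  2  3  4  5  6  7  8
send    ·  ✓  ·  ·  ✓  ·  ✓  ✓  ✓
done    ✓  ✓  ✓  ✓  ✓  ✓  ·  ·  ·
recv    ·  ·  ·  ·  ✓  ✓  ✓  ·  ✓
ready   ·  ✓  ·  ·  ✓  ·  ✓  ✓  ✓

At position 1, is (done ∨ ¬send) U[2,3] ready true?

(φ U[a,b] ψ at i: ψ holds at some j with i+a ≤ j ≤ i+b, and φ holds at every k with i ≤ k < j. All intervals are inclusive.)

True

Need some j in [3,4] with ready, and (done ∨ ¬send) at every k in [1,j-1].
  j=3: ready false.
  j=4: ready holds; (done ∨ ¬send) holds at every k in [1,3] → satisfied.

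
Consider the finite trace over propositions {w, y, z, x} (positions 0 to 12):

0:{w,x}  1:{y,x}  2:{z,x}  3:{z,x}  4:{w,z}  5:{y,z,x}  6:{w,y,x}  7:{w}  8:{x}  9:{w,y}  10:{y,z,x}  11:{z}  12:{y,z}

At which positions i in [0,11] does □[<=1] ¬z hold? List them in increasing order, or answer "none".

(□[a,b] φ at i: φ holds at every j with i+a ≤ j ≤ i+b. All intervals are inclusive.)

0, 6, 7, 8

Evaluate at each i in [0,11]:
  i=0: ✓ (all of [0,1])
  i=1: ✗ (fails at j=2)
  i=2: ✗ (fails at j=2)
  i=3: ✗ (fails at j=3)
  i=4: ✗ (fails at j=4)
  i=5: ✗ (fails at j=5)
  i=6: ✓ (all of [6,7])
  i=7: ✓ (all of [7,8])
  i=8: ✓ (all of [8,9])
  i=9: ✗ (fails at j=10)
  i=10: ✗ (fails at j=10)
  i=11: ✗ (fails at j=11)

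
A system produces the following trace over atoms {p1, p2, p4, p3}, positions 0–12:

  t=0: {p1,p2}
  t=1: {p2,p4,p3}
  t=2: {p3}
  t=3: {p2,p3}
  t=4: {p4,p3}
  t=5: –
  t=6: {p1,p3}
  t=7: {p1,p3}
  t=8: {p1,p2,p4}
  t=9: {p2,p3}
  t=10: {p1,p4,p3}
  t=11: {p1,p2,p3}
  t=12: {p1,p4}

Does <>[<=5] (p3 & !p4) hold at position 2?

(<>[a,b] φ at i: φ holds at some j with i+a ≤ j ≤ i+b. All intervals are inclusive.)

Check (p3 & !p4) at each j in [2,7]:
  j=2: true
  j=3: true
  j=4: false
  j=5: false
  j=6: true
  j=7: true
Found at j=2 → formula holds.

Yes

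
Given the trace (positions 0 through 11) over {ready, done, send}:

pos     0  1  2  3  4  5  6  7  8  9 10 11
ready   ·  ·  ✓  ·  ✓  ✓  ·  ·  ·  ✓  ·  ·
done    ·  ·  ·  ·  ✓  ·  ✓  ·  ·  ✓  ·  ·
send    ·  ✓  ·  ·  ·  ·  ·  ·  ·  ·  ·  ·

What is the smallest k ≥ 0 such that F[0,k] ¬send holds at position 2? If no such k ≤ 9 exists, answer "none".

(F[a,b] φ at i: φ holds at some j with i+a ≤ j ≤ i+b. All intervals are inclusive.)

0

Scan j = 2,3,… for ¬send:
  j=2: holds
First hit at j=2, so smallest k = 2-2 = 0.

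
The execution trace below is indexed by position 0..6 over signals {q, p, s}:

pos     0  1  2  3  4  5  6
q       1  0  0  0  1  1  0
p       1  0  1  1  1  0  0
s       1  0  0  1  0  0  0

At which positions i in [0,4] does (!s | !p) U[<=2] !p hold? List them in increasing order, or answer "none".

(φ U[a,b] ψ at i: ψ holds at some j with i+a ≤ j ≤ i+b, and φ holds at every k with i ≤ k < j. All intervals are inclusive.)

Evaluate at each i in [0,4]:
  i=0: ✗ (lhs fails at k=0 before rhs at j=1)
  i=1: ✓ (rhs at j=1)
  i=2: ✗ (no rhs in [2,4])
  i=3: ✗ (lhs fails at k=3 before rhs at j=5)
  i=4: ✓ (rhs at j=5; lhs holds on [4,4])

1, 4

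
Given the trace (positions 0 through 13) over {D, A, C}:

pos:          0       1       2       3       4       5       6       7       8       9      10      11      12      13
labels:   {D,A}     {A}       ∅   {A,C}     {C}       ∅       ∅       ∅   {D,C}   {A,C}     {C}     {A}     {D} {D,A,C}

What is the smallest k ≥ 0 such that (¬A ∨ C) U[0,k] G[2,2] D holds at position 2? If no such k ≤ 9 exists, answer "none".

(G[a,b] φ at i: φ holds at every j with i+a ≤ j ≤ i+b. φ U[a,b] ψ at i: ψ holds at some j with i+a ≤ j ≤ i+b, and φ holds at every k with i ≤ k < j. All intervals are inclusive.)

4

Need earliest j ≥ 2 with G[2,2] D, and (¬A ∨ C) at every k in [2,j-1].
  j=2: rhs fails.
  j=3: rhs fails.
  j=4: rhs fails.
  j=5: rhs fails.
  j=6: rhs holds; lhs holds on [2,5]. k = 4.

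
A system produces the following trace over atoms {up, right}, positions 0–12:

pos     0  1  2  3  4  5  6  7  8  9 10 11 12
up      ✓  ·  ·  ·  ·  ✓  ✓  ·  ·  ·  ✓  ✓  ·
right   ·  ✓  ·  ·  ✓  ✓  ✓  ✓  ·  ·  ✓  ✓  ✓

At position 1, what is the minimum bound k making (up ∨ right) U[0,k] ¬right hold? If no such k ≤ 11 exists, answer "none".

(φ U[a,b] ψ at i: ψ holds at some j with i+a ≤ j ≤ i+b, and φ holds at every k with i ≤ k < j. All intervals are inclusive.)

1

Need earliest j ≥ 1 with ¬right, and (up ∨ right) at every k in [1,j-1].
  j=1: rhs fails.
  j=2: rhs holds; lhs holds on [1,1]. k = 1.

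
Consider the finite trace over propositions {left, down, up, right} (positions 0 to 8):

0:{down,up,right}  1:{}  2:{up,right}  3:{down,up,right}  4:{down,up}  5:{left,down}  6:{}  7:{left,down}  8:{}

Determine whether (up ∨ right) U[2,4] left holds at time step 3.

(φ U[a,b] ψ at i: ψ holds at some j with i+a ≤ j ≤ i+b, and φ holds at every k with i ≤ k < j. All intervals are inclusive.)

Need some j in [5,7] with left, and (up ∨ right) at every k in [3,j-1].
  j=5: left holds; (up ∨ right) holds at every k in [3,4] → satisfied.

Yes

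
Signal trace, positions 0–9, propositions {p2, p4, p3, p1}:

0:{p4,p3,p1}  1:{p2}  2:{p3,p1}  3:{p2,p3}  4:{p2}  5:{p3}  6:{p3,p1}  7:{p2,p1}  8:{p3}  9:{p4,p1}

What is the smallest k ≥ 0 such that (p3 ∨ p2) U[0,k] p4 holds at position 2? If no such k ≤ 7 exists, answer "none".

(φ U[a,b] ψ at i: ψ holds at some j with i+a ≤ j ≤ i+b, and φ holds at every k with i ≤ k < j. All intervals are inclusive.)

7

Need earliest j ≥ 2 with p4, and (p3 ∨ p2) at every k in [2,j-1].
  j=2: rhs fails.
  j=3: rhs fails.
  j=4: rhs fails.
  j=5: rhs fails.
  j=6: rhs fails.
  j=7: rhs fails.
  j=8: rhs fails.
  j=9: rhs holds; lhs holds on [2,8]. k = 7.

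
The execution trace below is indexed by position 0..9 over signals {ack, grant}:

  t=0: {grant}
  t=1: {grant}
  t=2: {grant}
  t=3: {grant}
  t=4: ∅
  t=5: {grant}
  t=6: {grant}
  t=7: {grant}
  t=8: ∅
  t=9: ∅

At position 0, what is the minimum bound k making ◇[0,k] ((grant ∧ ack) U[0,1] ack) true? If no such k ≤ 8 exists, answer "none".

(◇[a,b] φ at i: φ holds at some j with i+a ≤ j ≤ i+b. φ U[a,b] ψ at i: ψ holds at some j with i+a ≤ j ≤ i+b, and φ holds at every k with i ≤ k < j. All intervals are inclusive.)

none

Scan j = 0,1,… for ((grant ∧ ack) U[0,1] ack):
  j=0: fails
  j=1: fails
  j=2: fails
  j=3: fails
  j=4: fails
  j=5: fails
  j=6: fails
  j=7: fails
  j=8: fails
No j in [0,8] satisfies it → none.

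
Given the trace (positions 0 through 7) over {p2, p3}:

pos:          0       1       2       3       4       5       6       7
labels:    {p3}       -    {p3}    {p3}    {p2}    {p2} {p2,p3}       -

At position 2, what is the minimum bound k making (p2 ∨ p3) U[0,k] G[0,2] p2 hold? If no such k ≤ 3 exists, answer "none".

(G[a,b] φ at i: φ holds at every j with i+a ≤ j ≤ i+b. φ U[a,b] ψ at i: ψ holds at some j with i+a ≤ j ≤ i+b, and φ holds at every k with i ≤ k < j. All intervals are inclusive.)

Need earliest j ≥ 2 with G[0,2] p2, and (p2 ∨ p3) at every k in [2,j-1].
  j=2: rhs fails.
  j=3: rhs fails.
  j=4: rhs holds; lhs holds on [2,3]. k = 2.

2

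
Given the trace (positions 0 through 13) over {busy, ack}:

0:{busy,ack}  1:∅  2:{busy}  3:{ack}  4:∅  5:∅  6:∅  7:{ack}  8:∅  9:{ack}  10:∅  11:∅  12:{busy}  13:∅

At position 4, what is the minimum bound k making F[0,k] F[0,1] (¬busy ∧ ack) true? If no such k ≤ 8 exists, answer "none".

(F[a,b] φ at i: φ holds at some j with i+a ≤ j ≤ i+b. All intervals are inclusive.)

Scan j = 4,5,… for F[0,1] (¬busy ∧ ack):
  j=4: fails
  j=5: fails
  j=6: holds
First hit at j=6, so smallest k = 6-4 = 2.

2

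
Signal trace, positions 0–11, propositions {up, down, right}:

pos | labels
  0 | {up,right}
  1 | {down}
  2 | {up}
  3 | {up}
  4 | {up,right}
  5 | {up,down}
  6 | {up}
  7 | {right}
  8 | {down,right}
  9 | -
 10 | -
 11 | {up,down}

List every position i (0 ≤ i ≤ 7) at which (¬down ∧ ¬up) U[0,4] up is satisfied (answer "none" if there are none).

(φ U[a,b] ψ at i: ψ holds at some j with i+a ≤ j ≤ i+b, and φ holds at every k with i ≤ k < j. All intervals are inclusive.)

Evaluate at each i in [0,7]:
  i=0: ✓ (rhs at j=0)
  i=1: ✗ (lhs fails at k=1 before rhs at j=2)
  i=2: ✓ (rhs at j=2)
  i=3: ✓ (rhs at j=3)
  i=4: ✓ (rhs at j=4)
  i=5: ✓ (rhs at j=5)
  i=6: ✓ (rhs at j=6)
  i=7: ✗ (lhs fails at k=8 before rhs at j=11)

0, 2, 3, 4, 5, 6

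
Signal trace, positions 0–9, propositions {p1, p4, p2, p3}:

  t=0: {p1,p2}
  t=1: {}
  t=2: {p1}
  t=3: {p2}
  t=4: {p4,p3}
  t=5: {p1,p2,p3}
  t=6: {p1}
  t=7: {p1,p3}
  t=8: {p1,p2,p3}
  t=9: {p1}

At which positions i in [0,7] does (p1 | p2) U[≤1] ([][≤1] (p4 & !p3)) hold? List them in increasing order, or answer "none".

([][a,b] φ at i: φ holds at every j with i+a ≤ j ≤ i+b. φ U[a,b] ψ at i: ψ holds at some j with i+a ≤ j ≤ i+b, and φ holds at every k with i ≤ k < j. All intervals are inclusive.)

Evaluate at each i in [0,7]:
  i=0: ✗ (no rhs in [0,1])
  i=1: ✗ (no rhs in [1,2])
  i=2: ✗ (no rhs in [2,3])
  i=3: ✗ (no rhs in [3,4])
  i=4: ✗ (no rhs in [4,5])
  i=5: ✗ (no rhs in [5,6])
  i=6: ✗ (no rhs in [6,7])
  i=7: ✗ (no rhs in [7,8])

none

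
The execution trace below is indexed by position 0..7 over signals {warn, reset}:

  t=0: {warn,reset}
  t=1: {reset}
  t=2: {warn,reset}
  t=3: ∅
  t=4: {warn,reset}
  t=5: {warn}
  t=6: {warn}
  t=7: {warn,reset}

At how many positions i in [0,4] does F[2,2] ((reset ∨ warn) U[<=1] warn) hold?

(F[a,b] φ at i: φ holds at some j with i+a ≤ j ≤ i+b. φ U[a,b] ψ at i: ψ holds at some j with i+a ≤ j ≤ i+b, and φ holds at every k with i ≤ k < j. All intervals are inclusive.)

4

Evaluate at each i in [0,4]:
  i=0: ✓ (witness j=2)
  i=1: ✗ (none in [3,3])
  i=2: ✓ (witness j=4)
  i=3: ✓ (witness j=5)
  i=4: ✓ (witness j=6)
Positions where it holds: {0, 2, 3, 4} → 4.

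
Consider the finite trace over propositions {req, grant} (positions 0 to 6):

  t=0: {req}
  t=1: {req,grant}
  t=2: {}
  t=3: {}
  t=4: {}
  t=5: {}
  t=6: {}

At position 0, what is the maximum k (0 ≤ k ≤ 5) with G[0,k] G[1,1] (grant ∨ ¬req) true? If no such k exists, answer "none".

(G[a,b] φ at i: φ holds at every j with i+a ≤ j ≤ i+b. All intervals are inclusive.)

G[1,1] (grant ∨ ¬req) must hold from j=0 onward; find where it first fails.
  j=0: holds
  j=1: holds
  j=2: holds
  j=3: holds
  j=4: holds
  j=5: holds
Holds through j=5; largest k = 5.

5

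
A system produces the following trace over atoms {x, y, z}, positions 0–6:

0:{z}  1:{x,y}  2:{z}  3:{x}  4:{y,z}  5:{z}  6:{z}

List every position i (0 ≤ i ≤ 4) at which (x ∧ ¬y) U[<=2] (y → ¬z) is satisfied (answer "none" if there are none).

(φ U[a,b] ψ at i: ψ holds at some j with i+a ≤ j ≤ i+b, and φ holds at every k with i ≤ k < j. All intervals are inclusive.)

0, 1, 2, 3

Evaluate at each i in [0,4]:
  i=0: ✓ (rhs at j=0)
  i=1: ✓ (rhs at j=1)
  i=2: ✓ (rhs at j=2)
  i=3: ✓ (rhs at j=3)
  i=4: ✗ (lhs fails at k=4 before rhs at j=5)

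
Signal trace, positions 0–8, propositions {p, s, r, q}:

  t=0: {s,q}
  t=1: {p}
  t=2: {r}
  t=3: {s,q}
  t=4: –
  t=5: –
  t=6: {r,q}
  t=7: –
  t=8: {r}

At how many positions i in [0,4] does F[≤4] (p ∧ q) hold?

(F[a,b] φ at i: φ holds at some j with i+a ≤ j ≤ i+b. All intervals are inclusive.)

Evaluate at each i in [0,4]:
  i=0: ✗ (none in [0,4])
  i=1: ✗ (none in [1,5])
  i=2: ✗ (none in [2,6])
  i=3: ✗ (none in [3,7])
  i=4: ✗ (none in [4,8])
Positions where it holds: {} → 0.

0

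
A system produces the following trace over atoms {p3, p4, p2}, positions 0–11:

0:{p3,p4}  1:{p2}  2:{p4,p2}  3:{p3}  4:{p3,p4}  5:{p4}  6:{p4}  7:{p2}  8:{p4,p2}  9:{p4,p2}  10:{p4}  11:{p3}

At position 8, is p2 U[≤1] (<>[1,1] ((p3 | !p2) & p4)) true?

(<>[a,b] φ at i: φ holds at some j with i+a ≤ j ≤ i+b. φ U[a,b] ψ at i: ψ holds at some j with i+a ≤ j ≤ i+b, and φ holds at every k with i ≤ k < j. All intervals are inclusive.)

Holds

Need some j in [8,9] with <>[1,1] ((p3 | !p2) & p4), and p2 at every k in [8,j-1].
  j=8: <>[1,1] ((p3 | !p2) & p4) — fails (none in [9,9]).
  j=9: <>[1,1] ((p3 | !p2) & p4) holds; p2 holds at every k in [8,8] → satisfied.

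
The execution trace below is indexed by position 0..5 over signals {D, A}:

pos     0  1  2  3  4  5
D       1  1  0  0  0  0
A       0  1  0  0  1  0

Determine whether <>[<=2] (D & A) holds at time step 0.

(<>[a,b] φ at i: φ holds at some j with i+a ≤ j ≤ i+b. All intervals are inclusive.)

Check (D & A) at each j in [0,2]:
  j=0: false
  j=1: true
  j=2: false
Found at j=1 → formula holds.

Yes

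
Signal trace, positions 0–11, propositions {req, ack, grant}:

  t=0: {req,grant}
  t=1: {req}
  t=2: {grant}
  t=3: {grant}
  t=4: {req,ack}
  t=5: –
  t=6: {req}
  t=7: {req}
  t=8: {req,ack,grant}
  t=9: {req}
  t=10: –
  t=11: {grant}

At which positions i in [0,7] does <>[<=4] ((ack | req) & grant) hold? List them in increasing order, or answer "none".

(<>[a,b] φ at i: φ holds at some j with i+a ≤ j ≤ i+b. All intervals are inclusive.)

0, 4, 5, 6, 7

Evaluate at each i in [0,7]:
  i=0: ✓ (witness j=0)
  i=1: ✗ (none in [1,5])
  i=2: ✗ (none in [2,6])
  i=3: ✗ (none in [3,7])
  i=4: ✓ (witness j=8)
  i=5: ✓ (witness j=8)
  i=6: ✓ (witness j=8)
  i=7: ✓ (witness j=8)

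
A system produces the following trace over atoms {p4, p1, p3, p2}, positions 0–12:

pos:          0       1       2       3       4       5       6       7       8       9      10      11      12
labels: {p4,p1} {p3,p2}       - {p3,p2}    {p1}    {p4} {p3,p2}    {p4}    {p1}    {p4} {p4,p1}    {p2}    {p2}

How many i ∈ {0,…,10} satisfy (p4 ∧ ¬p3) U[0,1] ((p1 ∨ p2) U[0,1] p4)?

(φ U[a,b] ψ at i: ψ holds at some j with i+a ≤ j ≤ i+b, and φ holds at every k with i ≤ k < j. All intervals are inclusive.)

8

Evaluate at each i in [0,10]:
  i=0: ✓ (rhs at j=0)
  i=1: ✗ (no rhs in [1,2])
  i=2: ✗ (no rhs in [2,3])
  i=3: ✗ (lhs fails at k=3 before rhs at j=4)
  i=4: ✓ (rhs at j=4)
  i=5: ✓ (rhs at j=5)
  i=6: ✓ (rhs at j=6)
  i=7: ✓ (rhs at j=7)
  i=8: ✓ (rhs at j=8)
  i=9: ✓ (rhs at j=9)
  i=10: ✓ (rhs at j=10)
Positions where it holds: {0, 4, 5, 6, 7, 8, 9, 10} → 8.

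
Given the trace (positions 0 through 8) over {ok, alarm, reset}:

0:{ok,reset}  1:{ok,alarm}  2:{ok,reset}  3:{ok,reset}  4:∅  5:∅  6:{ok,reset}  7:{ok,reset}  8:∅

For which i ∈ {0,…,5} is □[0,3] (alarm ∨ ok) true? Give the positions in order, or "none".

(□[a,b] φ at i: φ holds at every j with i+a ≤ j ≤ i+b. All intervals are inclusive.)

0

Evaluate at each i in [0,5]:
  i=0: ✓ (all of [0,3])
  i=1: ✗ (fails at j=4)
  i=2: ✗ (fails at j=4)
  i=3: ✗ (fails at j=4)
  i=4: ✗ (fails at j=4)
  i=5: ✗ (fails at j=5)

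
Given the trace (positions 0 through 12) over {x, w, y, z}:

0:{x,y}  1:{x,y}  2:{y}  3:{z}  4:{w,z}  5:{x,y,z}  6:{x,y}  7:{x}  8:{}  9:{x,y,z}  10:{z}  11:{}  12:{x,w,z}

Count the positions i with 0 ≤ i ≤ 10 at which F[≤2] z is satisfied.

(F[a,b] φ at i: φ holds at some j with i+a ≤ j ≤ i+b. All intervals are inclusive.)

Evaluate at each i in [0,10]:
  i=0: ✗ (none in [0,2])
  i=1: ✓ (witness j=3)
  i=2: ✓ (witness j=3)
  i=3: ✓ (witness j=3)
  i=4: ✓ (witness j=4)
  i=5: ✓ (witness j=5)
  i=6: ✗ (none in [6,8])
  i=7: ✓ (witness j=9)
  i=8: ✓ (witness j=9)
  i=9: ✓ (witness j=9)
  i=10: ✓ (witness j=10)
Positions where it holds: {1, 2, 3, 4, 5, 7, 8, 9, 10} → 9.

9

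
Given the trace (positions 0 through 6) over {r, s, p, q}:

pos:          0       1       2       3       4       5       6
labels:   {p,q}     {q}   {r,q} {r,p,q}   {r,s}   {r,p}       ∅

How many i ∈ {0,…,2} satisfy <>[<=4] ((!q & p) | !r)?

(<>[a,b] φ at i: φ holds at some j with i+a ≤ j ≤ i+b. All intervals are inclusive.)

3

Evaluate at each i in [0,2]:
  i=0: ✓ (witness j=0)
  i=1: ✓ (witness j=1)
  i=2: ✓ (witness j=5)
Positions where it holds: {0, 1, 2} → 3.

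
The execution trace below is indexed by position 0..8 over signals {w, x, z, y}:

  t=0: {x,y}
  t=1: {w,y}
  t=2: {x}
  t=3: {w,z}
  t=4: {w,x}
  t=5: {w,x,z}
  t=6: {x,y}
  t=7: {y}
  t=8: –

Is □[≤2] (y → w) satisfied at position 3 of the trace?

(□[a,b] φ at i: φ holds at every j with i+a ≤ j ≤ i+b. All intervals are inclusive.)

Check (y → w) at every j in [3,5]:
  j=3: antecedent false → ✓
  j=4: antecedent false → ✓
  j=5: antecedent false → ✓
All positions satisfy it → formula holds.

Holds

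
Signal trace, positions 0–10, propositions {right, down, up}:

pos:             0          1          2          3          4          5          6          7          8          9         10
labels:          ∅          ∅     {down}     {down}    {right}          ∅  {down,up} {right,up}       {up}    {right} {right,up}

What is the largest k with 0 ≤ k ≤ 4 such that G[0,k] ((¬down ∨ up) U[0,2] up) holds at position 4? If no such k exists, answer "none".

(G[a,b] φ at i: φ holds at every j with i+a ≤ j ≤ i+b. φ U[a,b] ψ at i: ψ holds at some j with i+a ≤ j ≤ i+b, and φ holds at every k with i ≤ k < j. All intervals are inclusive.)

4

((¬down ∨ up) U[0,2] up) must hold from j=4 onward; find where it first fails.
  j=4: holds
  j=5: holds
  j=6: holds
  j=7: holds
  j=8: holds
Holds through j=8; largest k = 4.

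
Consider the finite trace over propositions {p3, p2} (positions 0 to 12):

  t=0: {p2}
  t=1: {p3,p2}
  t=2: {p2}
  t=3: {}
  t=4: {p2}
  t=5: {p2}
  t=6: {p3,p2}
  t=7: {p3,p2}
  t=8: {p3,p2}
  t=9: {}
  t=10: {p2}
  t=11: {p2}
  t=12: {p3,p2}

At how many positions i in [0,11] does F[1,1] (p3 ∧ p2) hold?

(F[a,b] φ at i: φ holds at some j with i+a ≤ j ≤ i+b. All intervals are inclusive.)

Evaluate at each i in [0,11]:
  i=0: ✓ (witness j=1)
  i=1: ✗ (none in [2,2])
  i=2: ✗ (none in [3,3])
  i=3: ✗ (none in [4,4])
  i=4: ✗ (none in [5,5])
  i=5: ✓ (witness j=6)
  i=6: ✓ (witness j=7)
  i=7: ✓ (witness j=8)
  i=8: ✗ (none in [9,9])
  i=9: ✗ (none in [10,10])
  i=10: ✗ (none in [11,11])
  i=11: ✓ (witness j=12)
Positions where it holds: {0, 5, 6, 7, 11} → 5.

5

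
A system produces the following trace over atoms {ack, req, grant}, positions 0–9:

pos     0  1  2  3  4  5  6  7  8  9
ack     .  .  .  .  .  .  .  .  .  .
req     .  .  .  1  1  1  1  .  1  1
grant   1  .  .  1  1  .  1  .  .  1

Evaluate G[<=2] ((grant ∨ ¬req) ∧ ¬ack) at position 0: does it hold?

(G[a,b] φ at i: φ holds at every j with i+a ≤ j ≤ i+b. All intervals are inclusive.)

Check ((grant ∨ ¬req) ∧ ¬ack) at every j in [0,2]:
  j=0: true
  j=1: true
  j=2: true
All positions satisfy it → formula holds.

Holds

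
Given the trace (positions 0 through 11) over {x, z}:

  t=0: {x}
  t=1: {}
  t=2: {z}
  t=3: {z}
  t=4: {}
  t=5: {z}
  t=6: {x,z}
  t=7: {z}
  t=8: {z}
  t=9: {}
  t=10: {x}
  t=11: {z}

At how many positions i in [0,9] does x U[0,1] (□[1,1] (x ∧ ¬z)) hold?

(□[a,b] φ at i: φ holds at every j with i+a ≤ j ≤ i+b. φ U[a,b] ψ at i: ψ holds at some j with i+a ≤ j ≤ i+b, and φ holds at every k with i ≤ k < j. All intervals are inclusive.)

Evaluate at each i in [0,9]:
  i=0: ✗ (no rhs in [0,1])
  i=1: ✗ (no rhs in [1,2])
  i=2: ✗ (no rhs in [2,3])
  i=3: ✗ (no rhs in [3,4])
  i=4: ✗ (no rhs in [4,5])
  i=5: ✗ (no rhs in [5,6])
  i=6: ✗ (no rhs in [6,7])
  i=7: ✗ (no rhs in [7,8])
  i=8: ✗ (lhs fails at k=8 before rhs at j=9)
  i=9: ✓ (rhs at j=9)
Positions where it holds: {9} → 1.

1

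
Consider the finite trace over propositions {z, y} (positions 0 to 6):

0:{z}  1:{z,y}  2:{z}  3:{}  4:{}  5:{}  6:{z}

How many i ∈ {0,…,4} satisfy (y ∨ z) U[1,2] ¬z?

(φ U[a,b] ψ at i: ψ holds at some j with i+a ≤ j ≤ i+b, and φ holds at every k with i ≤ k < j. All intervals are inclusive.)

2

Evaluate at each i in [0,4]:
  i=0: ✗ (no rhs in [1,2])
  i=1: ✓ (rhs at j=3; lhs holds on [1,2])
  i=2: ✓ (rhs at j=3; lhs holds on [2,2])
  i=3: ✗ (lhs fails at k=3 before rhs at j=4)
  i=4: ✗ (lhs fails at k=4 before rhs at j=5)
Positions where it holds: {1, 2} → 2.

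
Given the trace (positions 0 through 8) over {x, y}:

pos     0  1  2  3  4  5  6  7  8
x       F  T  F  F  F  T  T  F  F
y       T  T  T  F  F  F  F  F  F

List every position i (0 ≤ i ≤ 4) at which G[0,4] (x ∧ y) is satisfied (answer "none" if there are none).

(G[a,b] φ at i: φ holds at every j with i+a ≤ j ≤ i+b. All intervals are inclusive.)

Evaluate at each i in [0,4]:
  i=0: ✗ (fails at j=0)
  i=1: ✗ (fails at j=2)
  i=2: ✗ (fails at j=2)
  i=3: ✗ (fails at j=3)
  i=4: ✗ (fails at j=4)

none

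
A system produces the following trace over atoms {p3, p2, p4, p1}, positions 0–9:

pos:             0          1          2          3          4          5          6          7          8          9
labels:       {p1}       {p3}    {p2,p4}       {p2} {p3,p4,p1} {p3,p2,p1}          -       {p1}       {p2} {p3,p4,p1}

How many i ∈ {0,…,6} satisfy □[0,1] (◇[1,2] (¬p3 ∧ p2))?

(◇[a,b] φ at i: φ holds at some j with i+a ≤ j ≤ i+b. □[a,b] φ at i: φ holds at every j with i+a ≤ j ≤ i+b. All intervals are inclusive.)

3

Evaluate at each i in [0,6]:
  i=0: ✓ (all of [0,1])
  i=1: ✓ (all of [1,2])
  i=2: ✗ (fails at j=3)
  i=3: ✗ (fails at j=3)
  i=4: ✗ (fails at j=4)
  i=5: ✗ (fails at j=5)
  i=6: ✓ (all of [6,7])
Positions where it holds: {0, 1, 6} → 3.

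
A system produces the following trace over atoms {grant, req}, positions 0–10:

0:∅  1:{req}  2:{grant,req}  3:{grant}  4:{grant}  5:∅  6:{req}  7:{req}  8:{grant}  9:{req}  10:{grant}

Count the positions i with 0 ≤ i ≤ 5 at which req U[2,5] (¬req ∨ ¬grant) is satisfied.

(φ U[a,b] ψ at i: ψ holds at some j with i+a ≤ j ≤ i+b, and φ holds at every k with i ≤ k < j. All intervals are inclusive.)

1

Evaluate at each i in [0,5]:
  i=0: ✗ (lhs fails at k=0 before rhs at j=3)
  i=1: ✓ (rhs at j=3; lhs holds on [1,2])
  i=2: ✗ (lhs fails at k=3 before rhs at j=4)
  i=3: ✗ (lhs fails at k=3 before rhs at j=5)
  i=4: ✗ (lhs fails at k=4 before rhs at j=6)
  i=5: ✗ (lhs fails at k=5 before rhs at j=7)
Positions where it holds: {1} → 1.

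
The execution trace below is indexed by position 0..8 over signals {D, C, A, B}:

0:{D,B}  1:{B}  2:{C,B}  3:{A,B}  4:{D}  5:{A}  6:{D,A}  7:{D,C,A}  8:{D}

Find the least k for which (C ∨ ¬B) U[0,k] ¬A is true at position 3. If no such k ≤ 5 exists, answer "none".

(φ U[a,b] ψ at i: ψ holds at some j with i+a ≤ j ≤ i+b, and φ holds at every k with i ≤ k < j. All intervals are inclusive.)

none

Need earliest j ≥ 3 with ¬A, and (C ∨ ¬B) at every k in [3,j-1].
  j=3: rhs fails.
  j=4: rhs holds but lhs fails at k=3.
  j=5: rhs fails.
  j=6: rhs fails.
  j=7: rhs fails.
  j=8: rhs holds but lhs fails at k=3.
No witness within the range → none.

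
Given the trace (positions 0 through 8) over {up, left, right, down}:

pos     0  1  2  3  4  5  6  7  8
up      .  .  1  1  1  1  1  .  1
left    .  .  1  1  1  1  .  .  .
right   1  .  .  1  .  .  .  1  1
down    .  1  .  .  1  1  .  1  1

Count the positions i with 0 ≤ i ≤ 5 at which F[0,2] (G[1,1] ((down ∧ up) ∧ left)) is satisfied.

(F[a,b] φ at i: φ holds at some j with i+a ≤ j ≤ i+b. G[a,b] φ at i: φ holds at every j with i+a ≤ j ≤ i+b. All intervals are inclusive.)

Evaluate at each i in [0,5]:
  i=0: ✗ (none in [0,2])
  i=1: ✓ (witness j=3)
  i=2: ✓ (witness j=3)
  i=3: ✓ (witness j=3)
  i=4: ✓ (witness j=4)
  i=5: ✗ (none in [5,7])
Positions where it holds: {1, 2, 3, 4} → 4.

4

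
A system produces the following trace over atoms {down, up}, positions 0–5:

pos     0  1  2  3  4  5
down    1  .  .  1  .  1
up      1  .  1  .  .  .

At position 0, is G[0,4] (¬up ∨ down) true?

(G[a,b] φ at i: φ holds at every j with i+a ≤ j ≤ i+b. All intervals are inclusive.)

No

Check (¬up ∨ down) at every j in [0,4]:
  j=0: true
  j=1: true
  j=2: false
  j=3: true
  j=4: true
Fails at j=2 → formula fails.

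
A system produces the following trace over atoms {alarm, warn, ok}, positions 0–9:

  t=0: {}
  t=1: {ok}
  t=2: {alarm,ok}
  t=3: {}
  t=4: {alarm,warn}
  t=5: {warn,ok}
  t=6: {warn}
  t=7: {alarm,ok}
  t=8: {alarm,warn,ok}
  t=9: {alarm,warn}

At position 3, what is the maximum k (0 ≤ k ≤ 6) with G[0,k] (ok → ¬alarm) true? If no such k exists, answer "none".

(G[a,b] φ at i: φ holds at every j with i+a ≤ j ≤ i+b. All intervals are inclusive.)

3

(ok → ¬alarm) must hold from j=3 onward; find where it first fails.
  j=3: holds
  j=4: holds
  j=5: holds
  j=6: holds
  j=7: fails
Holds on [3,6], so largest k = 3.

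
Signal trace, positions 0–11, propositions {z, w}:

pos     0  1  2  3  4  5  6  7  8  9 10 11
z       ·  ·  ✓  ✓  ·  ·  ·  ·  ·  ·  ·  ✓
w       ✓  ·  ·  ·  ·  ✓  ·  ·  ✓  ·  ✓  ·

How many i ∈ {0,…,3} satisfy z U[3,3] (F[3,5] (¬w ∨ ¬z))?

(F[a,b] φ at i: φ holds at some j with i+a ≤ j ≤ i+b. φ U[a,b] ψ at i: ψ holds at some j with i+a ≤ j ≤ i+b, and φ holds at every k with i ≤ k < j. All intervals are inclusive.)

0

Evaluate at each i in [0,3]:
  i=0: ✗ (lhs fails at k=0 before rhs at j=3)
  i=1: ✗ (lhs fails at k=1 before rhs at j=4)
  i=2: ✗ (lhs fails at k=4 before rhs at j=5)
  i=3: ✗ (lhs fails at k=4 before rhs at j=6)
Positions where it holds: {} → 0.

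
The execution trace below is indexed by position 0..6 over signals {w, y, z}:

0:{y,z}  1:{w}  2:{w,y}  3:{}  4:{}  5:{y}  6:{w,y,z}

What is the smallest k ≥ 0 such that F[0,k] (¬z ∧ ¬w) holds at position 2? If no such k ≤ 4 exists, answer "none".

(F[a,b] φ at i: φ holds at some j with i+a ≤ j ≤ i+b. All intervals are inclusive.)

Scan j = 2,3,… for (¬z ∧ ¬w):
  j=2: fails
  j=3: holds
First hit at j=3, so smallest k = 3-2 = 1.

1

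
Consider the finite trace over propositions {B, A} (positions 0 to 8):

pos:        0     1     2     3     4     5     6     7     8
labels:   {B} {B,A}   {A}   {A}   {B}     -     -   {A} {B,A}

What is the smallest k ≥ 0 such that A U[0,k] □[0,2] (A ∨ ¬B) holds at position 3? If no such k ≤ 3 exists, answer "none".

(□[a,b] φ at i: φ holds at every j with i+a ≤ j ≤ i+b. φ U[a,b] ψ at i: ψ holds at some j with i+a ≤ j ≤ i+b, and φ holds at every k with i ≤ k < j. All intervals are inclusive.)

Need earliest j ≥ 3 with □[0,2] (A ∨ ¬B), and A at every k in [3,j-1].
  j=3: rhs fails.
  j=4: rhs fails.
  j=5: rhs holds but lhs fails at k=4.
  j=6: rhs holds but lhs fails at k=4.
No witness within the range → none.

none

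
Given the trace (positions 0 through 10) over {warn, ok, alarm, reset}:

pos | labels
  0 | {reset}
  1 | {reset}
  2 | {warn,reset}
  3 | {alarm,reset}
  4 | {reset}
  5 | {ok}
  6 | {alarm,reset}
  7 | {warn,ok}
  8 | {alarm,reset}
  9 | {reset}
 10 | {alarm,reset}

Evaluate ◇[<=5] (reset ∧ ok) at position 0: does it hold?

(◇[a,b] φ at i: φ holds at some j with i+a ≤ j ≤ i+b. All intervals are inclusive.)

Does not hold

Check (reset ∧ ok) at each j in [0,5]:
  j=0: false
  j=1: false
  j=2: false
  j=3: false
  j=4: false
  j=5: false
No position in the window satisfies it → formula fails.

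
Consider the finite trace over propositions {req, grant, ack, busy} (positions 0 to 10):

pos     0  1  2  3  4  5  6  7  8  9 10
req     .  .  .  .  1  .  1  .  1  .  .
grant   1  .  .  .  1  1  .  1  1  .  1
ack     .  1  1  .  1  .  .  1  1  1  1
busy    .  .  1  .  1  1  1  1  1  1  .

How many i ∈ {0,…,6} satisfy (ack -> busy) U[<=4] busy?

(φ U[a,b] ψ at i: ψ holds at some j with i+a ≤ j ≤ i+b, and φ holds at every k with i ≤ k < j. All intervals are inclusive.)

5

Evaluate at each i in [0,6]:
  i=0: ✗ (lhs fails at k=1 before rhs at j=2)
  i=1: ✗ (lhs fails at k=1 before rhs at j=2)
  i=2: ✓ (rhs at j=2)
  i=3: ✓ (rhs at j=4; lhs holds on [3,3])
  i=4: ✓ (rhs at j=4)
  i=5: ✓ (rhs at j=5)
  i=6: ✓ (rhs at j=6)
Positions where it holds: {2, 3, 4, 5, 6} → 5.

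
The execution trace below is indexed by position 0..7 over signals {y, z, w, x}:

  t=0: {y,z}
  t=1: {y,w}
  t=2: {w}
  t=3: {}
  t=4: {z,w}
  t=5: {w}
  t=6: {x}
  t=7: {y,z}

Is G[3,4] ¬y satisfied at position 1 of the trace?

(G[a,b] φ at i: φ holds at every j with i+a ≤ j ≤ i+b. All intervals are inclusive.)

Yes

Check ¬y at every j in [4,5]:
  j=4: true
  j=5: true
All positions satisfy it → formula holds.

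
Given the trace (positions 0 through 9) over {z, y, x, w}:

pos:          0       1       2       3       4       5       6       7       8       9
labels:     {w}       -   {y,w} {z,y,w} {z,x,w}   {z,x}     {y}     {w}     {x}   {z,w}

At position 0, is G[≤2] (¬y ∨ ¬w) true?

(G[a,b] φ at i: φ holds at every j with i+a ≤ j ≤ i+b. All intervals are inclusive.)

Check (¬y ∨ ¬w) at every j in [0,2]:
  j=0: true
  j=1: true
  j=2: false
Fails at j=2 → formula fails.

Does not hold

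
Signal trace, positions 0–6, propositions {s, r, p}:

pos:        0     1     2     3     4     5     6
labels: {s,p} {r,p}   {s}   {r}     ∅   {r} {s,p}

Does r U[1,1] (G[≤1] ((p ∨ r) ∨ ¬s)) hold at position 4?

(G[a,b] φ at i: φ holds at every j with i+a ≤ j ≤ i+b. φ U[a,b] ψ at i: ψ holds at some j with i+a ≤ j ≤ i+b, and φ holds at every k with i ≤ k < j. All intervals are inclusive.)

Need some j in [5,5] with G[≤1] ((p ∨ r) ∨ ¬s), and r at every k in [4,j-1].
  j=5: G[≤1] ((p ∨ r) ∨ ¬s) holds, but r fails at k=4 → not this j.
No j in the window works → until fails.

False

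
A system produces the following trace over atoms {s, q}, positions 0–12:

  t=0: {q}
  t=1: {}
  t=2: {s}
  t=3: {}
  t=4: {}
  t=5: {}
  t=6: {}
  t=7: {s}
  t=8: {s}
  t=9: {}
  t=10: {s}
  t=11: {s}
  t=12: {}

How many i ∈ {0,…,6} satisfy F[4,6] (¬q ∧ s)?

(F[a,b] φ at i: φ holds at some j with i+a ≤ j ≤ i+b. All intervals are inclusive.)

6

Evaluate at each i in [0,6]:
  i=0: ✗ (none in [4,6])
  i=1: ✓ (witness j=7)
  i=2: ✓ (witness j=7)
  i=3: ✓ (witness j=7)
  i=4: ✓ (witness j=8)
  i=5: ✓ (witness j=10)
  i=6: ✓ (witness j=10)
Positions where it holds: {1, 2, 3, 4, 5, 6} → 6.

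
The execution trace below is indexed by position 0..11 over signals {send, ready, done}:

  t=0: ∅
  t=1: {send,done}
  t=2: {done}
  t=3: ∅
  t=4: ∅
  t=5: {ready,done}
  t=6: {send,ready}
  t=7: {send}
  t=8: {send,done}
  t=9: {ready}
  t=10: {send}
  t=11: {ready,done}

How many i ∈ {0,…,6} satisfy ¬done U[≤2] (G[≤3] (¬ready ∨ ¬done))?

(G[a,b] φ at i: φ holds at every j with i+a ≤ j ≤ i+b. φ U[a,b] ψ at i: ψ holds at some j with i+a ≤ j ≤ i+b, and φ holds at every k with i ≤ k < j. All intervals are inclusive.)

3

Evaluate at each i in [0,6]:
  i=0: ✓ (rhs at j=0)
  i=1: ✓ (rhs at j=1)
  i=2: ✗ (no rhs in [2,4])
  i=3: ✗ (no rhs in [3,5])
  i=4: ✗ (lhs fails at k=5 before rhs at j=6)
  i=5: ✗ (lhs fails at k=5 before rhs at j=6)
  i=6: ✓ (rhs at j=6)
Positions where it holds: {0, 1, 6} → 3.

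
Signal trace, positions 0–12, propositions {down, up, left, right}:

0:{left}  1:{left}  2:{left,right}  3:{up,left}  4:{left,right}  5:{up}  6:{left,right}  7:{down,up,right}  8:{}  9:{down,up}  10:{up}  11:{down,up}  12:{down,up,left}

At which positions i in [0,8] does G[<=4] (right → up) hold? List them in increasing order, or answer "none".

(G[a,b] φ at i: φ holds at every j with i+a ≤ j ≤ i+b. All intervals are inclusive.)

7, 8

Evaluate at each i in [0,8]:
  i=0: ✗ (fails at j=2)
  i=1: ✗ (fails at j=2)
  i=2: ✗ (fails at j=2)
  i=3: ✗ (fails at j=4)
  i=4: ✗ (fails at j=4)
  i=5: ✗ (fails at j=6)
  i=6: ✗ (fails at j=6)
  i=7: ✓ (all of [7,11])
  i=8: ✓ (all of [8,12])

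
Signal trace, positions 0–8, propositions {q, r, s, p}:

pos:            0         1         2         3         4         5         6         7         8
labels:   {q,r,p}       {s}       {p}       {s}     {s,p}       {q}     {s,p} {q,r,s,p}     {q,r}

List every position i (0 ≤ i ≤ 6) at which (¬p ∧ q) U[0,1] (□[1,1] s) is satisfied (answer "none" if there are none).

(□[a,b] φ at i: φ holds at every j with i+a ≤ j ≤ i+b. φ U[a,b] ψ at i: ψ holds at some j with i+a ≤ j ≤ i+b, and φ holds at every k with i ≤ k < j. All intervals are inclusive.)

Evaluate at each i in [0,6]:
  i=0: ✓ (rhs at j=0)
  i=1: ✗ (lhs fails at k=1 before rhs at j=2)
  i=2: ✓ (rhs at j=2)
  i=3: ✓ (rhs at j=3)
  i=4: ✗ (lhs fails at k=4 before rhs at j=5)
  i=5: ✓ (rhs at j=5)
  i=6: ✓ (rhs at j=6)

0, 2, 3, 5, 6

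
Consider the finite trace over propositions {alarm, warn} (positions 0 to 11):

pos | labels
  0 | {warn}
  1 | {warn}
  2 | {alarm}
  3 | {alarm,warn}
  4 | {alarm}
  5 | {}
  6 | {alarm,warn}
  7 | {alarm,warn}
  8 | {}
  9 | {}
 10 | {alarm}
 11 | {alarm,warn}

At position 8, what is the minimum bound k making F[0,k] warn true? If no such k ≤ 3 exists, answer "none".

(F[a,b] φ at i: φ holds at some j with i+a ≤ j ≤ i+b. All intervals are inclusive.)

3

Scan j = 8,9,… for warn:
  j=8: fails
  j=9: fails
  j=10: fails
  j=11: holds
First hit at j=11, so smallest k = 11-8 = 3.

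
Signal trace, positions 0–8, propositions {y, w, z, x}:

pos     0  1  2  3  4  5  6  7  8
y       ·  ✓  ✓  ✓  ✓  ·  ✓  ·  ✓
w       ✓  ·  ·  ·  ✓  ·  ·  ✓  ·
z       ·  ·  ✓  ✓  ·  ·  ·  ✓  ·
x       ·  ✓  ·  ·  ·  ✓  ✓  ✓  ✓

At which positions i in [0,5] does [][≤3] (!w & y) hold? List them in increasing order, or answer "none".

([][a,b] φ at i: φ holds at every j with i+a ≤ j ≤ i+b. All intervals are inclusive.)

Evaluate at each i in [0,5]:
  i=0: ✗ (fails at j=0)
  i=1: ✗ (fails at j=4)
  i=2: ✗ (fails at j=4)
  i=3: ✗ (fails at j=4)
  i=4: ✗ (fails at j=4)
  i=5: ✗ (fails at j=5)

none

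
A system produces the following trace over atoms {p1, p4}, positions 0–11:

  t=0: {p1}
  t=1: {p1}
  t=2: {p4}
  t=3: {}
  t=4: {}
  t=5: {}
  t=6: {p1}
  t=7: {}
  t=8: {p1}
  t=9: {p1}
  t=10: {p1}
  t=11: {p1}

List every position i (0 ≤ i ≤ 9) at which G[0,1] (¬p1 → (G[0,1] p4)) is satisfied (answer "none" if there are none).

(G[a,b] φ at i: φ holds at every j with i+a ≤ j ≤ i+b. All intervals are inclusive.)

Evaluate at each i in [0,9]:
  i=0: ✓ (all of [0,1])
  i=1: ✗ (fails at j=2)
  i=2: ✗ (fails at j=2)
  i=3: ✗ (fails at j=3)
  i=4: ✗ (fails at j=4)
  i=5: ✗ (fails at j=5)
  i=6: ✗ (fails at j=7)
  i=7: ✗ (fails at j=7)
  i=8: ✓ (all of [8,9])
  i=9: ✓ (all of [9,10])

0, 8, 9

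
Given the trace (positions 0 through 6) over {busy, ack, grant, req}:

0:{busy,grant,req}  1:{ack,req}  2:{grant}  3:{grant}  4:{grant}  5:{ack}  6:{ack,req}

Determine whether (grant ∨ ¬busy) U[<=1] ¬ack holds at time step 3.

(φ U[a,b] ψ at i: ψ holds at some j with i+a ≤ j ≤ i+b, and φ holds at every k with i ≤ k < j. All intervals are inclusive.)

Need some j in [3,4] with ¬ack, and (grant ∨ ¬busy) at every k in [3,j-1].
  j=3: ¬ack holds; no prefix to check → satisfied.

Yes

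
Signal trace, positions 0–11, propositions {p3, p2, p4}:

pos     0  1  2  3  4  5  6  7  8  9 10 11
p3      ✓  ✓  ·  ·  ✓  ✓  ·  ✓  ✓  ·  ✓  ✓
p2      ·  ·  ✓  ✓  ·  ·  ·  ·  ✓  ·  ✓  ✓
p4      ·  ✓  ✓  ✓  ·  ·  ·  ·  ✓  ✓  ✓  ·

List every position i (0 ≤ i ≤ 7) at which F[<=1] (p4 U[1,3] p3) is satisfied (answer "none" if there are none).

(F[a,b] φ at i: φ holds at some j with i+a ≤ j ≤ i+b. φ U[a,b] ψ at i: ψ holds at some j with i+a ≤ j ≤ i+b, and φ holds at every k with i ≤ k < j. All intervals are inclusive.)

0, 1, 2, 3, 7

Evaluate at each i in [0,7]:
  i=0: ✓ (witness j=1)
  i=1: ✓ (witness j=1)
  i=2: ✓ (witness j=2)
  i=3: ✓ (witness j=3)
  i=4: ✗ (none in [4,5])
  i=5: ✗ (none in [5,6])
  i=6: ✗ (none in [6,7])
  i=7: ✓ (witness j=8)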